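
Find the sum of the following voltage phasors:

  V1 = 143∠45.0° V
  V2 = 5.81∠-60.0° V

Step 1 — Convert each phasor to rectangular form:
  V1 = 143·(cos(45.0°) + j·sin(45.0°)) = 101.1 + j101.1 V
  V2 = 5.81·(cos(-60.0°) + j·sin(-60.0°)) = 2.905 - j5.032 V
Step 2 — Sum components: V_total = 104 + j96.08 V.
Step 3 — Convert to polar: |V_total| = 141.6 V, ∠V_total = 42.7°.

V_total = 141.6∠42.7° V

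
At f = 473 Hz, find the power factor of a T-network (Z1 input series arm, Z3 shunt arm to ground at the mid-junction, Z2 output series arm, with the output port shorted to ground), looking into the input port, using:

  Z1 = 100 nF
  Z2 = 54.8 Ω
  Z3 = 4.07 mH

Step 1 — Angular frequency: ω = 2π·f = 2π·473 = 2972 rad/s.
Step 2 — Component impedances:
  Z1: Z = 1/(jωC) = -j/(ω·C) = 0 - j3365 Ω
  Z2: Z = R = 54.8 Ω
  Z3: Z = jωL = j·2972·0.00407 = 0 + j12.1 Ω
Step 3 — With the output port shorted to ground, the output series arm Z2 runs from the junction to ground; the shunt arm Z3 also runs from the junction to ground. They appear in parallel: Z3 || Z2 = 2.546 + j11.53 Ω.
Step 4 — Series with input arm Z1: Z_in = Z1 + (Z3 || Z2) = 2.546 - j3353 Ω = 3353∠-90.0° Ω.
Step 5 — Power factor: PF = cos(φ) = Re(Z)/|Z| = 2.5458/3353.3 = 0.0007592.
Step 6 — Type: Im(Z) = -3353 ⇒ leading (phase φ = -90.0°).

PF = 0.0007592 (leading, φ = -90.0°)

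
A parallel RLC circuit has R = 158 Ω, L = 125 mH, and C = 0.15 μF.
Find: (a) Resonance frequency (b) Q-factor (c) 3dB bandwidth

Step 1 — Resonance: ω₀ = 1/√(LC) = 1/√(0.125·1.5e-07) = 7303 rad/s.
Step 2 — f₀ = ω₀/(2π) = 1162 Hz.
Step 3 — Parallel Q: Q = R/(ω₀L) = 158/(7303·0.125) = 0.1731.
Step 4 — Bandwidth: Δω = ω₀/Q = 4.219e+04 rad/s; BW = Δω/(2π) = 6715 Hz.

(a) f₀ = 1162 Hz  (b) Q = 0.1731  (c) BW = 6715 Hz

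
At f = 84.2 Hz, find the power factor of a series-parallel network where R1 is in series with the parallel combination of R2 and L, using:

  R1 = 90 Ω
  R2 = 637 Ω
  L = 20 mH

Step 1 — Angular frequency: ω = 2π·f = 2π·84.2 = 529 rad/s.
Step 2 — Component impedances:
  R1: Z = R = 90 Ω
  R2: Z = R = 637 Ω
  L: Z = jωL = j·529·0.02 = 0 + j10.58 Ω
Step 3 — Parallel branch: R2 || L = 1/(1/R2 + 1/L) = 0.1757 + j10.58 Ω.
Step 4 — Series with R1: Z_total = R1 + (R2 || L) = 90.18 + j10.58 Ω = 90.79∠6.7° Ω.
Step 5 — Power factor: PF = cos(φ) = Re(Z)/|Z| = 90.176/90.794 = 0.9932.
Step 6 — Type: Im(Z) = 10.58 ⇒ lagging (phase φ = 6.7°).

PF = 0.9932 (lagging, φ = 6.7°)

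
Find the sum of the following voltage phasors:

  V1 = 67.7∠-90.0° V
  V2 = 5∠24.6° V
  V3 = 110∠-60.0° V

Step 1 — Convert each phasor to rectangular form:
  V1 = 67.7·(cos(-90.0°) + j·sin(-90.0°)) = 0 - j67.7 V
  V2 = 5·(cos(24.6°) + j·sin(24.6°)) = 4.546 + j2.081 V
  V3 = 110·(cos(-60.0°) + j·sin(-60.0°)) = 55 - j95.26 V
Step 2 — Sum components: V_total = 59.55 - j160.9 V.
Step 3 — Convert to polar: |V_total| = 171.5 V, ∠V_total = -69.7°.

V_total = 171.5∠-69.7° V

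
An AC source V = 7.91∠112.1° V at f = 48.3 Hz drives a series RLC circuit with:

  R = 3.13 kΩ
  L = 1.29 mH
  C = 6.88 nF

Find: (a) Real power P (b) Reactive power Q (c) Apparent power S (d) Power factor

Step 1 — Angular frequency: ω = 2π·f = 2π·48.3 = 303.5 rad/s.
Step 2 — Component impedances:
  R: Z = R = 3130 Ω
  L: Z = jωL = j·303.5·0.00129 = 0 + j0.3915 Ω
  C: Z = 1/(jωC) = -j/(ω·C) = 0 - j4.789e+05 Ω
Step 3 — Series combination: Z_total = R + L + C = 3130 - j4.789e+05 Ω = 4.79e+05∠-89.6° Ω.
Step 4 — Source phasor: V = 7.91∠112.1° V = -2.976 + j7.329 V.
Step 5 — Current: I = V / Z = -1.534e-05 - j6.113e-06 A = 1.652e-05∠-158.3° A.
Step 6 — Complex power: S = V·I* = 8.537e-07 - j0.0001306 VA.
Step 7 — Real power: P = Re(S) = 8.537e-07 W.
Step 8 — Reactive power: Q = Im(S) = -0.0001306 VAR.
Step 9 — Apparent power: |S| = 0.0001306 VA.
Step 10 — Power factor: PF = P/|S| = 0.006535 (leading).

(a) P = 8.537e-07 W  (b) Q = -0.0001306 VAR  (c) S = 0.0001306 VA  (d) PF = 0.006535 (leading)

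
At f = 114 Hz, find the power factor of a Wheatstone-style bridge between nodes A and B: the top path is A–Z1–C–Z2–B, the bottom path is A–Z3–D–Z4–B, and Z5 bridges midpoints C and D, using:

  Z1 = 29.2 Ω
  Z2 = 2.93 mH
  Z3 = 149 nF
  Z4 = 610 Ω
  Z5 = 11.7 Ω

Step 1 — Angular frequency: ω = 2π·f = 2π·114 = 716.3 rad/s.
Step 2 — Component impedances:
  Z1: Z = R = 29.2 Ω
  Z2: Z = jωL = j·716.3·0.00293 = 0 + j2.099 Ω
  Z3: Z = 1/(jωC) = -j/(ω·C) = 0 - j9370 Ω
  Z4: Z = R = 610 Ω
  Z5: Z = R = 11.7 Ω
Step 3 — Bridge requires nodal analysis (the Z5 bridge couples midpoints C and D, so the two paths cannot be reduced to a simple series/parallel combination). Setting node B to ground and injecting 1 A at node A, the 3-node admittance system at A, C, D solves to V_A = Z_AB = 29.21 + j2.008 Ω = 29.28∠3.9° Ω.
Step 4 — Power factor: PF = cos(φ) = Re(Z)/|Z| = 29.21/29.28 = 0.9976.
Step 5 — Type: Im(Z) = 2.008 ⇒ lagging (phase φ = 3.9°).

PF = 0.9976 (lagging, φ = 3.9°)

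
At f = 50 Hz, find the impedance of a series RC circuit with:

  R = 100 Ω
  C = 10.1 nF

Step 1 — Angular frequency: ω = 2π·f = 2π·50 = 314.2 rad/s.
Step 2 — Component impedances:
  R: Z = R = 100 Ω
  C: Z = 1/(jωC) = -j/(ω·C) = 0 - j3.152e+05 Ω
Step 3 — Series combination: Z_total = R + C = 100 - j3.152e+05 Ω = 3.152e+05∠-90.0° Ω.

Z = 100 - j3.152e+05 Ω = 3.152e+05∠-90.0° Ω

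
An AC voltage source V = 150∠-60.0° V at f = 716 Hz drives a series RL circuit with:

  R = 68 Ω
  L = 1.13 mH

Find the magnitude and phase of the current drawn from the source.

Step 1 — Angular frequency: ω = 2π·f = 2π·716 = 4499 rad/s.
Step 2 — Component impedances:
  R: Z = R = 68 Ω
  L: Z = jωL = j·4499·0.00113 = 0 + j5.084 Ω
Step 3 — Series combination: Z_total = R + L = 68 + j5.084 Ω = 68.19∠4.3° Ω.
Step 4 — Source phasor: V = 150∠-60.0° V = 75 - j129.9 V.
Step 5 — Ohm's law: I = V / Z_total = (75 - j129.9) / (68 + j5.084) = 0.9548 - j1.982 A.
Step 6 — Convert to polar: |I| = 2.2 A, ∠I = -64.3°.

I = 2.2∠-64.3° A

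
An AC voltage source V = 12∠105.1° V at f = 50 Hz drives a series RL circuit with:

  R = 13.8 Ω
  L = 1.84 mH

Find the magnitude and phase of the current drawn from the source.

Step 1 — Angular frequency: ω = 2π·f = 2π·50 = 314.2 rad/s.
Step 2 — Component impedances:
  R: Z = R = 13.8 Ω
  L: Z = jωL = j·314.2·0.00184 = 0 + j0.5781 Ω
Step 3 — Series combination: Z_total = R + L = 13.8 + j0.5781 Ω = 13.81∠2.4° Ω.
Step 4 — Source phasor: V = 12∠105.1° V = -3.126 + j11.59 V.
Step 5 — Ohm's law: I = V / Z_total = (-3.126 + j11.59) / (13.8 + j0.5781) = -0.191 + j0.8475 A.
Step 6 — Convert to polar: |I| = 0.8688 A, ∠I = 102.7°.

I = 0.8688∠102.7° A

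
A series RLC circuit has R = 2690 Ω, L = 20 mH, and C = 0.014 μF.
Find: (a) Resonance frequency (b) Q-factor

Step 1 — Resonance condition Im(Z)=0 gives ω₀ = 1/√(LC).
Step 2 — ω₀ = 1/√(0.02·1.4e-08) = 5.976e+04 rad/s.
Step 3 — f₀ = ω₀/(2π) = 9511 Hz.
Step 4 — Series Q: Q = ω₀L/R = 5.976e+04·0.02/2690 = 0.4443.

(a) f₀ = 9511 Hz  (b) Q = 0.4443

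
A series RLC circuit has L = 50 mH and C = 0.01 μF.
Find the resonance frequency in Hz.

Step 1 — Resonance condition Im(Z)=0 gives ω₀ = 1/√(LC).
Step 2 — ω₀ = 1/√(0.05·1e-08) = 4.472e+04 rad/s.
Step 3 — f₀ = ω₀/(2π) = 7118 Hz.

f₀ = 7118 Hz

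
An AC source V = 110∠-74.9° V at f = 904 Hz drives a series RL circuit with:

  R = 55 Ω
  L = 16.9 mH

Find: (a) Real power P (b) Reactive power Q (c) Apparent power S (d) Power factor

Step 1 — Angular frequency: ω = 2π·f = 2π·904 = 5680 rad/s.
Step 2 — Component impedances:
  R: Z = R = 55 Ω
  L: Z = jωL = j·5680·0.0169 = 0 + j95.99 Ω
Step 3 — Series combination: Z_total = R + L = 55 + j95.99 Ω = 110.6∠60.2° Ω.
Step 4 — Source phasor: V = 110∠-74.9° V = 28.66 - j106.2 V.
Step 5 — Current: I = V / Z = -0.7042 - j0.702 A = 0.9943∠-135.1° A.
Step 6 — Complex power: S = V·I* = 54.37 + j94.9 VA.
Step 7 — Real power: P = Re(S) = 54.37 W.
Step 8 — Reactive power: Q = Im(S) = 94.9 VAR.
Step 9 — Apparent power: |S| = 109.4 VA.
Step 10 — Power factor: PF = P/|S| = 0.4971 (lagging).

(a) P = 54.37 W  (b) Q = 94.9 VAR  (c) S = 109.4 VA  (d) PF = 0.4971 (lagging)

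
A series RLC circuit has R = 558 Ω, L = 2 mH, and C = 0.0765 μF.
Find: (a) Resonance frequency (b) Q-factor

Step 1 — Resonance condition Im(Z)=0 gives ω₀ = 1/√(LC).
Step 2 — ω₀ = 1/√(0.002·7.65e-08) = 8.085e+04 rad/s.
Step 3 — f₀ = ω₀/(2π) = 1.287e+04 Hz.
Step 4 — Series Q: Q = ω₀L/R = 8.085e+04·0.002/558 = 0.2898.

(a) f₀ = 1.287e+04 Hz  (b) Q = 0.2898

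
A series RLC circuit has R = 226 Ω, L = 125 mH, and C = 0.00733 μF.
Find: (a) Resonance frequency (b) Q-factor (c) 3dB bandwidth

Step 1 — Resonance: ω₀ = 1/√(LC) = 1/√(0.125·7.33e-09) = 3.304e+04 rad/s.
Step 2 — f₀ = ω₀/(2π) = 5258 Hz.
Step 3 — Series Q: Q = ω₀L/R = 3.304e+04·0.125/226 = 18.27.
Step 4 — Bandwidth: Δω = ω₀/Q = 1808 rad/s; BW = Δω/(2π) = 287.8 Hz.

(a) f₀ = 5258 Hz  (b) Q = 18.27  (c) BW = 287.8 Hz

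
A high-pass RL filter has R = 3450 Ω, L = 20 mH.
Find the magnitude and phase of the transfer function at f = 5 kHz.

Step 1 — Angular frequency: ω = 2π·5000 = 3.142e+04 rad/s.
Step 2 — Transfer function: H(jω) = jωL/(R + jωL).
Step 3 — Numerator jωL = j·628.3; denominator R + jωL = 3450 + j628.3.
Step 4 — H = 0.0321 + j0.1763.
Step 5 — Magnitude: |H| = 0.1792 (-14.9 dB); phase: φ = 79.7°.

|H| = 0.1792 (-14.9 dB), φ = 79.7°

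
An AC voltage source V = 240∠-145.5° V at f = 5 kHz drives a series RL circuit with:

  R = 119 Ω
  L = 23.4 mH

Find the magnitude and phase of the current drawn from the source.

Step 1 — Angular frequency: ω = 2π·f = 2π·5000 = 3.142e+04 rad/s.
Step 2 — Component impedances:
  R: Z = R = 119 Ω
  L: Z = jωL = j·3.142e+04·0.0234 = 0 + j735.1 Ω
Step 3 — Series combination: Z_total = R + L = 119 + j735.1 Ω = 744.7∠80.8° Ω.
Step 4 — Source phasor: V = 240∠-145.5° V = -197.8 - j135.9 V.
Step 5 — Ohm's law: I = V / Z_total = (-197.8 - j135.9) / (119 + j735.1) = -0.2226 + j0.233 A.
Step 6 — Convert to polar: |I| = 0.3223 A, ∠I = 133.7°.

I = 0.3223∠133.7° A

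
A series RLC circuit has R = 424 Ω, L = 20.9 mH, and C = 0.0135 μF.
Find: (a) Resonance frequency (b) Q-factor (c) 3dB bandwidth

Step 1 — Resonance condition Im(Z)=0 gives ω₀ = 1/√(LC).
Step 2 — ω₀ = 1/√(0.0209·1.35e-08) = 5.953e+04 rad/s.
Step 3 — f₀ = ω₀/(2π) = 9475 Hz.
Step 4 — Series Q: Q = ω₀L/R = 5.953e+04·0.0209/424 = 2.935.
Step 5 — 3dB bandwidth: Δω = ω₀/Q = 2.029e+04 rad/s; BW = Δω/(2π) = 3229 Hz.

(a) f₀ = 9475 Hz  (b) Q = 2.935  (c) BW = 3229 Hz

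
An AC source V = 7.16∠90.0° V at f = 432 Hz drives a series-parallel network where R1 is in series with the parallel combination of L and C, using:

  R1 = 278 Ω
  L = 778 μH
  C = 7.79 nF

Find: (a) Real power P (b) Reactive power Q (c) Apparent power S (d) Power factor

Step 1 — Angular frequency: ω = 2π·f = 2π·432 = 2714 rad/s.
Step 2 — Component impedances:
  R1: Z = R = 278 Ω
  L: Z = jωL = j·2714·0.000778 = 0 + j2.112 Ω
  C: Z = 1/(jωC) = -j/(ω·C) = 0 - j4.729e+04 Ω
Step 3 — Parallel branch: L || C = 1/(1/L + 1/C) = 0 + j2.112 Ω.
Step 4 — Series with R1: Z_total = R1 + (L || C) = 278 + j2.112 Ω = 278∠0.4° Ω.
Step 5 — Source phasor: V = 7.16∠90.0° V = 0 + j7.16 V.
Step 6 — Current: I = V / Z = 0.0001956 + j0.02575 A = 0.02575∠89.6° A.
Step 7 — Complex power: S = V·I* = 0.1844 + j0.001401 VA.
Step 8 — Real power: P = Re(S) = 0.1844 W.
Step 9 — Reactive power: Q = Im(S) = 0.001401 VAR.
Step 10 — Apparent power: |S| = 0.1844 VA.
Step 11 — Power factor: PF = P/|S| = 1 (lagging).

(a) P = 0.1844 W  (b) Q = 0.001401 VAR  (c) S = 0.1844 VA  (d) PF = 1 (lagging)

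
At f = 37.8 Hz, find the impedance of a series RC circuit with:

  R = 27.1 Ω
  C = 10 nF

Step 1 — Angular frequency: ω = 2π·f = 2π·37.8 = 237.5 rad/s.
Step 2 — Component impedances:
  R: Z = R = 27.1 Ω
  C: Z = 1/(jωC) = -j/(ω·C) = 0 - j4.21e+05 Ω
Step 3 — Series combination: Z_total = R + C = 27.1 - j4.21e+05 Ω = 4.21e+05∠-90.0° Ω.

Z = 27.1 - j4.21e+05 Ω = 4.21e+05∠-90.0° Ω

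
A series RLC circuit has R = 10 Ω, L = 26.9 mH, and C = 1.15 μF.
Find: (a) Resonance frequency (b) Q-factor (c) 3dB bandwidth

Step 1 — Resonance: ω₀ = 1/√(LC) = 1/√(0.0269·1.15e-06) = 5686 rad/s.
Step 2 — f₀ = ω₀/(2π) = 904.9 Hz.
Step 3 — Series Q: Q = ω₀L/R = 5686·0.0269/10 = 15.29.
Step 4 — Bandwidth: Δω = ω₀/Q = 371.7 rad/s; BW = Δω/(2π) = 59.17 Hz.

(a) f₀ = 904.9 Hz  (b) Q = 15.29  (c) BW = 59.17 Hz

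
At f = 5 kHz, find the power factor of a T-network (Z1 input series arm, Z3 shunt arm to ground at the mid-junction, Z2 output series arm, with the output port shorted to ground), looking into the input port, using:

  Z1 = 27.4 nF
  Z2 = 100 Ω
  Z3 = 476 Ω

Step 1 — Angular frequency: ω = 2π·f = 2π·5000 = 3.142e+04 rad/s.
Step 2 — Component impedances:
  Z1: Z = 1/(jωC) = -j/(ω·C) = 0 - j1162 Ω
  Z2: Z = R = 100 Ω
  Z3: Z = R = 476 Ω
Step 3 — With the output port shorted to ground, the output series arm Z2 runs from the junction to ground; the shunt arm Z3 also runs from the junction to ground. They appear in parallel: Z3 || Z2 = 82.64 Ω.
Step 4 — Series with input arm Z1: Z_in = Z1 + (Z3 || Z2) = 82.64 - j1162 Ω = 1165∠-85.9° Ω.
Step 5 — Power factor: PF = cos(φ) = Re(Z)/|Z| = 82.6389/1164.65 = 0.07096.
Step 6 — Type: Im(Z) = -1162 ⇒ leading (phase φ = -85.9°).

PF = 0.07096 (leading, φ = -85.9°)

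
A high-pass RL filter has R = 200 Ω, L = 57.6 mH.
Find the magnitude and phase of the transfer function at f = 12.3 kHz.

Step 1 — Angular frequency: ω = 2π·1.23e+04 = 7.728e+04 rad/s.
Step 2 — Transfer function: H(jω) = jωL/(R + jωL).
Step 3 — Numerator jωL = j·4452; denominator R + jωL = 200 + j4452.
Step 4 — H = 0.998 + j0.04484.
Step 5 — Magnitude: |H| = 0.999 (-0.0 dB); phase: φ = 2.6°.

|H| = 0.999 (-0.0 dB), φ = 2.6°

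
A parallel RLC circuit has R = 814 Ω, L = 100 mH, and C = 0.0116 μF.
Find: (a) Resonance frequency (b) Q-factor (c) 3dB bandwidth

Step 1 — Resonance: ω₀ = 1/√(LC) = 1/√(0.1·1.16e-08) = 2.936e+04 rad/s.
Step 2 — f₀ = ω₀/(2π) = 4673 Hz.
Step 3 — Parallel Q: Q = R/(ω₀L) = 814/(2.936e+04·0.1) = 0.2772.
Step 4 — Bandwidth: Δω = ω₀/Q = 1.059e+05 rad/s; BW = Δω/(2π) = 1.686e+04 Hz.

(a) f₀ = 4673 Hz  (b) Q = 0.2772  (c) BW = 1.686e+04 Hz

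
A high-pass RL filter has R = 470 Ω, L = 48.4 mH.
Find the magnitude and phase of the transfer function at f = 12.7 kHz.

Step 1 — Angular frequency: ω = 2π·1.27e+04 = 7.98e+04 rad/s.
Step 2 — Transfer function: H(jω) = jωL/(R + jωL).
Step 3 — Numerator jωL = j·3862; denominator R + jωL = 470 + j3862.
Step 4 — H = 0.9854 + j0.1199.
Step 5 — Magnitude: |H| = 0.9927 (-0.1 dB); phase: φ = 6.9°.

|H| = 0.9927 (-0.1 dB), φ = 6.9°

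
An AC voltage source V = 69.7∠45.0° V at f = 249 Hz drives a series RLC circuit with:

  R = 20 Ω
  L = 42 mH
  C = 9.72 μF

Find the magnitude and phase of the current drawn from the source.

Step 1 — Angular frequency: ω = 2π·f = 2π·249 = 1565 rad/s.
Step 2 — Component impedances:
  R: Z = R = 20 Ω
  L: Z = jωL = j·1565·0.042 = 0 + j65.71 Ω
  C: Z = 1/(jωC) = -j/(ω·C) = 0 - j65.76 Ω
Step 3 — Series combination: Z_total = R + L + C = 20 - j0.04934 Ω = 20∠-0.1° Ω.
Step 4 — Source phasor: V = 69.7∠45.0° V = 49.29 + j49.29 V.
Step 5 — Ohm's law: I = V / Z_total = (49.29 + j49.29) / (20 - j0.04934) = 2.458 + j2.47 A.
Step 6 — Convert to polar: |I| = 3.485 A, ∠I = 45.1°.

I = 3.485∠45.1° A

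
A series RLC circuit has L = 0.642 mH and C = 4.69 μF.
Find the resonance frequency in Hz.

Step 1 — Resonance condition Im(Z)=0 gives ω₀ = 1/√(LC).
Step 2 — ω₀ = 1/√(0.000642·4.69e-06) = 1.822e+04 rad/s.
Step 3 — f₀ = ω₀/(2π) = 2900 Hz.

f₀ = 2900 Hz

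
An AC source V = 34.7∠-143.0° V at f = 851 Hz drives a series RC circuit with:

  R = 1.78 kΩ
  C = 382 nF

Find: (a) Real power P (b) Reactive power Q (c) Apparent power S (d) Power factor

Step 1 — Angular frequency: ω = 2π·f = 2π·851 = 5347 rad/s.
Step 2 — Component impedances:
  R: Z = R = 1780 Ω
  C: Z = 1/(jωC) = -j/(ω·C) = 0 - j489.6 Ω
Step 3 — Series combination: Z_total = R + C = 1780 - j489.6 Ω = 1846∠-15.4° Ω.
Step 4 — Source phasor: V = 34.7∠-143.0° V = -27.71 - j20.88 V.
Step 5 — Current: I = V / Z = -0.01147 - j0.01489 A = 0.0188∠-127.6° A.
Step 6 — Complex power: S = V·I* = 0.6289 - j0.173 VA.
Step 7 — Real power: P = Re(S) = 0.6289 W.
Step 8 — Reactive power: Q = Im(S) = -0.173 VAR.
Step 9 — Apparent power: |S| = 0.6522 VA.
Step 10 — Power factor: PF = P/|S| = 0.9642 (leading).

(a) P = 0.6289 W  (b) Q = -0.173 VAR  (c) S = 0.6522 VA  (d) PF = 0.9642 (leading)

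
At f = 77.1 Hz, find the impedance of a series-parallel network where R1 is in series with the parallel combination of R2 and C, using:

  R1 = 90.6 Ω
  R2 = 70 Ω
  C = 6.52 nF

Step 1 — Angular frequency: ω = 2π·f = 2π·77.1 = 484.4 rad/s.
Step 2 — Component impedances:
  R1: Z = R = 90.6 Ω
  R2: Z = R = 70 Ω
  C: Z = 1/(jωC) = -j/(ω·C) = 0 - j3.166e+05 Ω
Step 3 — Parallel branch: R2 || C = 1/(1/R2 + 1/C) = 70 - j0.01548 Ω.
Step 4 — Series with R1: Z_total = R1 + (R2 || C) = 160.6 - j0.01548 Ω = 160.6∠-0.0° Ω.

Z = 160.6 - j0.01548 Ω = 160.6∠-0.0° Ω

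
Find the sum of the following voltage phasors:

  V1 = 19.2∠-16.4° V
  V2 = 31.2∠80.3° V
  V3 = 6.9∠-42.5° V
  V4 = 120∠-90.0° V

Step 1 — Convert each phasor to rectangular form:
  V1 = 19.2·(cos(-16.4°) + j·sin(-16.4°)) = 18.42 - j5.421 V
  V2 = 31.2·(cos(80.3°) + j·sin(80.3°)) = 5.257 + j30.75 V
  V3 = 6.9·(cos(-42.5°) + j·sin(-42.5°)) = 5.087 - j4.662 V
  V4 = 120·(cos(-90.0°) + j·sin(-90.0°)) = 0 - j120 V
Step 2 — Sum components: V_total = 28.76 - j99.33 V.
Step 3 — Convert to polar: |V_total| = 103.4 V, ∠V_total = -73.9°.

V_total = 103.4∠-73.9° V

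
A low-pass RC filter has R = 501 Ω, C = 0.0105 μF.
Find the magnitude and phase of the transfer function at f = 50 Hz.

Step 1 — Angular frequency: ω = 2π·50 = 314.2 rad/s.
Step 2 — Transfer function: H(jω) = 1/(1 + jωRC).
Step 3 — Denominator: 1 + jωRC = 1 + j·314.2·501·1.05e-08 = 1 + j0.001653.
Step 4 — H = 1 - j0.001653.
Step 5 — Magnitude: |H| = 1 (-0.0 dB); phase: φ = -0.1°.

|H| = 1 (-0.0 dB), φ = -0.1°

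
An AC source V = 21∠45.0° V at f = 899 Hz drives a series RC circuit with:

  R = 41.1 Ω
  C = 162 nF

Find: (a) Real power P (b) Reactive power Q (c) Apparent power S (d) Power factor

Step 1 — Angular frequency: ω = 2π·f = 2π·899 = 5649 rad/s.
Step 2 — Component impedances:
  R: Z = R = 41.1 Ω
  C: Z = 1/(jωC) = -j/(ω·C) = 0 - j1093 Ω
Step 3 — Series combination: Z_total = R + C = 41.1 - j1093 Ω = 1094∠-87.8° Ω.
Step 4 — Source phasor: V = 21∠45.0° V = 14.85 + j14.85 V.
Step 5 — Current: I = V / Z = -0.01306 + j0.01408 A = 0.0192∠132.8° A.
Step 6 — Complex power: S = V·I* = 0.01516 - j0.403 VA.
Step 7 — Real power: P = Re(S) = 0.01516 W.
Step 8 — Reactive power: Q = Im(S) = -0.403 VAR.
Step 9 — Apparent power: |S| = 0.4033 VA.
Step 10 — Power factor: PF = P/|S| = 0.03758 (leading).

(a) P = 0.01516 W  (b) Q = -0.403 VAR  (c) S = 0.4033 VA  (d) PF = 0.03758 (leading)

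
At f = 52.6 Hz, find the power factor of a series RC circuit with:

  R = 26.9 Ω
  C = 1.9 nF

Step 1 — Angular frequency: ω = 2π·f = 2π·52.6 = 330.5 rad/s.
Step 2 — Component impedances:
  R: Z = R = 26.9 Ω
  C: Z = 1/(jωC) = -j/(ω·C) = 0 - j1.593e+06 Ω
Step 3 — Series combination: Z_total = R + C = 26.9 - j1.593e+06 Ω = 1.593e+06∠-90.0° Ω.
Step 4 — Power factor: PF = cos(φ) = Re(Z)/|Z| = 26.9/1.593e+06 = 1.689e-05.
Step 5 — Type: Im(Z) = -1.593e+06 ⇒ leading (phase φ = -90.0°).

PF = 1.689e-05 (leading, φ = -90.0°)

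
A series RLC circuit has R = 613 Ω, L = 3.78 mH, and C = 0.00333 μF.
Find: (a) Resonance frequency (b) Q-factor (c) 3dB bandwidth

Step 1 — Resonance: ω₀ = 1/√(LC) = 1/√(0.00378·3.33e-09) = 2.819e+05 rad/s.
Step 2 — f₀ = ω₀/(2π) = 4.486e+04 Hz.
Step 3 — Series Q: Q = ω₀L/R = 2.819e+05·0.00378/613 = 1.738.
Step 4 — Bandwidth: Δω = ω₀/Q = 1.622e+05 rad/s; BW = Δω/(2π) = 2.581e+04 Hz.

(a) f₀ = 4.486e+04 Hz  (b) Q = 1.738  (c) BW = 2.581e+04 Hz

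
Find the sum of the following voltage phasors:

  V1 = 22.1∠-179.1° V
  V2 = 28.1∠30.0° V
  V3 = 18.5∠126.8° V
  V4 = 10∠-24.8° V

Step 1 — Convert each phasor to rectangular form:
  V1 = 22.1·(cos(-179.1°) + j·sin(-179.1°)) = -22.1 - j0.3471 V
  V2 = 28.1·(cos(30.0°) + j·sin(30.0°)) = 24.34 + j14.05 V
  V3 = 18.5·(cos(126.8°) + j·sin(126.8°)) = -11.08 + j14.81 V
  V4 = 10·(cos(-24.8°) + j·sin(-24.8°)) = 9.078 - j4.195 V
Step 2 — Sum components: V_total = 0.2339 + j24.32 V.
Step 3 — Convert to polar: |V_total| = 24.32 V, ∠V_total = 89.4°.

V_total = 24.32∠89.4° V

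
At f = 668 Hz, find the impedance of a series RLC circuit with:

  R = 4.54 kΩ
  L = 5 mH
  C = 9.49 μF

Step 1 — Angular frequency: ω = 2π·f = 2π·668 = 4197 rad/s.
Step 2 — Component impedances:
  R: Z = R = 4540 Ω
  L: Z = jωL = j·4197·0.005 = 0 + j20.99 Ω
  C: Z = 1/(jωC) = -j/(ω·C) = 0 - j25.11 Ω
Step 3 — Series combination: Z_total = R + L + C = 4540 - j4.12 Ω = 4540∠-0.1° Ω.

Z = 4540 - j4.12 Ω = 4540∠-0.1° Ω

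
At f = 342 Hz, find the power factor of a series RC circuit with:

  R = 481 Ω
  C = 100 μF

Step 1 — Angular frequency: ω = 2π·f = 2π·342 = 2149 rad/s.
Step 2 — Component impedances:
  R: Z = R = 481 Ω
  C: Z = 1/(jωC) = -j/(ω·C) = 0 - j4.654 Ω
Step 3 — Series combination: Z_total = R + C = 481 - j4.654 Ω = 481∠-0.6° Ω.
Step 4 — Power factor: PF = cos(φ) = Re(Z)/|Z| = 481/481 = 1.
Step 5 — Type: Im(Z) = -4.654 ⇒ leading (phase φ = -0.6°).

PF = 1 (leading, φ = -0.6°)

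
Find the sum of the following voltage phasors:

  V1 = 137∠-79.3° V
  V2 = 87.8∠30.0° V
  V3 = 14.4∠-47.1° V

Step 1 — Convert each phasor to rectangular form:
  V1 = 137·(cos(-79.3°) + j·sin(-79.3°)) = 25.44 - j134.6 V
  V2 = 87.8·(cos(30.0°) + j·sin(30.0°)) = 76.04 + j43.9 V
  V3 = 14.4·(cos(-47.1°) + j·sin(-47.1°)) = 9.802 - j10.55 V
Step 2 — Sum components: V_total = 111.3 - j101.3 V.
Step 3 — Convert to polar: |V_total| = 150.5 V, ∠V_total = -42.3°.

V_total = 150.5∠-42.3° V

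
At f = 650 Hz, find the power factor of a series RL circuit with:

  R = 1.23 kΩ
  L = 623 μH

Step 1 — Angular frequency: ω = 2π·f = 2π·650 = 4084 rad/s.
Step 2 — Component impedances:
  R: Z = R = 1230 Ω
  L: Z = jωL = j·4084·0.000623 = 0 + j2.544 Ω
Step 3 — Series combination: Z_total = R + L = 1230 + j2.544 Ω = 1230∠0.1° Ω.
Step 4 — Power factor: PF = cos(φ) = Re(Z)/|Z| = 1230/1230 = 1.
Step 5 — Type: Im(Z) = 2.544 ⇒ lagging (phase φ = 0.1°).

PF = 1 (lagging, φ = 0.1°)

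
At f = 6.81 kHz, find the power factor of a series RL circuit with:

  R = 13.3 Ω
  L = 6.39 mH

Step 1 — Angular frequency: ω = 2π·f = 2π·6810 = 4.279e+04 rad/s.
Step 2 — Component impedances:
  R: Z = R = 13.3 Ω
  L: Z = jωL = j·4.279e+04·0.00639 = 0 + j273.4 Ω
Step 3 — Series combination: Z_total = R + L = 13.3 + j273.4 Ω = 273.7∠87.2° Ω.
Step 4 — Power factor: PF = cos(φ) = Re(Z)/|Z| = 13.3/273.7 = 0.04859.
Step 5 — Type: Im(Z) = 273.4 ⇒ lagging (phase φ = 87.2°).

PF = 0.04859 (lagging, φ = 87.2°)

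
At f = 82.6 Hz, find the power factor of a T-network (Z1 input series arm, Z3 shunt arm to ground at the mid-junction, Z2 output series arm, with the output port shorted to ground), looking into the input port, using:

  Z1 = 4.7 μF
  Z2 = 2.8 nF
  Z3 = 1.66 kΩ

Step 1 — Angular frequency: ω = 2π·f = 2π·82.6 = 519 rad/s.
Step 2 — Component impedances:
  Z1: Z = 1/(jωC) = -j/(ω·C) = 0 - j410 Ω
  Z2: Z = 1/(jωC) = -j/(ω·C) = 0 - j6.881e+05 Ω
  Z3: Z = R = 1660 Ω
Step 3 — With the output port shorted to ground, the output series arm Z2 runs from the junction to ground; the shunt arm Z3 also runs from the junction to ground. They appear in parallel: Z3 || Z2 = 1660 - j4.004 Ω.
Step 4 — Series with input arm Z1: Z_in = Z1 + (Z3 || Z2) = 1660 - j414 Ω = 1711∠-14.0° Ω.
Step 5 — Power factor: PF = cos(φ) = Re(Z)/|Z| = 1660/1710.8 = 0.9703.
Step 6 — Type: Im(Z) = -414 ⇒ leading (phase φ = -14.0°).

PF = 0.9703 (leading, φ = -14.0°)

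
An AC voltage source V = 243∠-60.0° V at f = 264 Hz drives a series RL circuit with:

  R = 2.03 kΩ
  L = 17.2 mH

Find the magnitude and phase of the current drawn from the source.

Step 1 — Angular frequency: ω = 2π·f = 2π·264 = 1659 rad/s.
Step 2 — Component impedances:
  R: Z = R = 2030 Ω
  L: Z = jωL = j·1659·0.0172 = 0 + j28.53 Ω
Step 3 — Series combination: Z_total = R + L = 2030 + j28.53 Ω = 2030∠0.8° Ω.
Step 4 — Source phasor: V = 243∠-60.0° V = 121.5 - j210.4 V.
Step 5 — Ohm's law: I = V / Z_total = (121.5 - j210.4) / (2030 + j28.53) = 0.05838 - j0.1045 A.
Step 6 — Convert to polar: |I| = 0.1197 A, ∠I = -60.8°.

I = 0.1197∠-60.8° A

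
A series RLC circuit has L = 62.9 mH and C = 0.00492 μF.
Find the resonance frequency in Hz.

Step 1 — Resonance condition Im(Z)=0 gives ω₀ = 1/√(LC).
Step 2 — ω₀ = 1/√(0.0629·4.92e-09) = 5.684e+04 rad/s.
Step 3 — f₀ = ω₀/(2π) = 9047 Hz.

f₀ = 9047 Hz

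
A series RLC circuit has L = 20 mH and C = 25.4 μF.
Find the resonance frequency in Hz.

Step 1 — Resonance condition Im(Z)=0 gives ω₀ = 1/√(LC).
Step 2 — ω₀ = 1/√(0.02·2.54e-05) = 1403 rad/s.
Step 3 — f₀ = ω₀/(2π) = 223.3 Hz.

f₀ = 223.3 Hz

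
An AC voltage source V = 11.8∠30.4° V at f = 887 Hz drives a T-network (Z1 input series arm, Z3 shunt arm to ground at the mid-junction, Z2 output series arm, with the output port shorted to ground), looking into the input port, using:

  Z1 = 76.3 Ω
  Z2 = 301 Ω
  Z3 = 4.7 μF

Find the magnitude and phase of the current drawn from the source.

Step 1 — Angular frequency: ω = 2π·f = 2π·887 = 5573 rad/s.
Step 2 — Component impedances:
  Z1: Z = R = 76.3 Ω
  Z2: Z = R = 301 Ω
  Z3: Z = 1/(jωC) = -j/(ω·C) = 0 - j38.18 Ω
Step 3 — With the output port shorted to ground, the output series arm Z2 runs from the junction to ground; the shunt arm Z3 also runs from the junction to ground. They appear in parallel: Z3 || Z2 = 4.765 - j37.57 Ω.
Step 4 — Series with input arm Z1: Z_in = Z1 + (Z3 || Z2) = 81.07 - j37.57 Ω = 89.35∠-24.9° Ω.
Step 5 — Source phasor: V = 11.8∠30.4° V = 10.18 + j5.971 V.
Step 6 — Ohm's law: I = V / Z_total = (10.18 + j5.971) / (81.07 - j37.57) = 0.07525 + j0.1085 A.
Step 7 — Convert to polar: |I| = 0.1321 A, ∠I = 55.3°.

I = 0.1321∠55.3° A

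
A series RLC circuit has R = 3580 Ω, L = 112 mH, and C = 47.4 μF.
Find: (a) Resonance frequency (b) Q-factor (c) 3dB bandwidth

Step 1 — Resonance condition Im(Z)=0 gives ω₀ = 1/√(LC).
Step 2 — ω₀ = 1/√(0.112·4.74e-05) = 434 rad/s.
Step 3 — f₀ = ω₀/(2π) = 69.08 Hz.
Step 4 — Series Q: Q = ω₀L/R = 434·0.112/3580 = 0.01358.
Step 5 — 3dB bandwidth: Δω = ω₀/Q = 3.196e+04 rad/s; BW = Δω/(2π) = 5087 Hz.

(a) f₀ = 69.08 Hz  (b) Q = 0.01358  (c) BW = 5087 Hz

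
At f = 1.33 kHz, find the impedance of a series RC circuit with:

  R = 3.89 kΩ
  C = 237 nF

Step 1 — Angular frequency: ω = 2π·f = 2π·1330 = 8357 rad/s.
Step 2 — Component impedances:
  R: Z = R = 3890 Ω
  C: Z = 1/(jωC) = -j/(ω·C) = 0 - j504.9 Ω
Step 3 — Series combination: Z_total = R + C = 3890 - j504.9 Ω = 3923∠-7.4° Ω.

Z = 3890 - j504.9 Ω = 3923∠-7.4° Ω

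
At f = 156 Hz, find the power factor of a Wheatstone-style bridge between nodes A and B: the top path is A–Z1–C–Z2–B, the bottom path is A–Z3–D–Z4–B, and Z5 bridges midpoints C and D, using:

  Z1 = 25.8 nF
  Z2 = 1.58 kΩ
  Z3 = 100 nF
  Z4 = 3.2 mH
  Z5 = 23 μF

Step 1 — Angular frequency: ω = 2π·f = 2π·156 = 980.2 rad/s.
Step 2 — Component impedances:
  Z1: Z = 1/(jωC) = -j/(ω·C) = 0 - j3.954e+04 Ω
  Z2: Z = R = 1580 Ω
  Z3: Z = 1/(jωC) = -j/(ω·C) = 0 - j1.02e+04 Ω
  Z4: Z = jωL = j·980.2·0.0032 = 0 + j3.137 Ω
  Z5: Z = 1/(jωC) = -j/(ω·C) = 0 - j44.36 Ω
Step 3 — Bridge requires nodal analysis (the Z5 bridge couples midpoints C and D, so the two paths cannot be reduced to a simple series/parallel combination). Setting node B to ground and injecting 1 A at node A, the 3-node admittance system at A, C, D solves to V_A = Z_AB = 0.02241 - j8109 Ω = 8109∠-90.0° Ω.
Step 4 — Power factor: PF = cos(φ) = Re(Z)/|Z| = 0.02241/8109 = 2.764e-06.
Step 5 — Type: Im(Z) = -8109 ⇒ leading (phase φ = -90.0°).

PF = 2.764e-06 (leading, φ = -90.0°)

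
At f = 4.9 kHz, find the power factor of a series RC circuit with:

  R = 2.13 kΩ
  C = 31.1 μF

Step 1 — Angular frequency: ω = 2π·f = 2π·4900 = 3.079e+04 rad/s.
Step 2 — Component impedances:
  R: Z = R = 2130 Ω
  C: Z = 1/(jωC) = -j/(ω·C) = 0 - j1.044 Ω
Step 3 — Series combination: Z_total = R + C = 2130 - j1.044 Ω = 2130∠-0.0° Ω.
Step 4 — Power factor: PF = cos(φ) = Re(Z)/|Z| = 2130/2130 = 1.
Step 5 — Type: Im(Z) = -1.044 ⇒ leading (phase φ = -0.0°).

PF = 1 (leading, φ = -0.0°)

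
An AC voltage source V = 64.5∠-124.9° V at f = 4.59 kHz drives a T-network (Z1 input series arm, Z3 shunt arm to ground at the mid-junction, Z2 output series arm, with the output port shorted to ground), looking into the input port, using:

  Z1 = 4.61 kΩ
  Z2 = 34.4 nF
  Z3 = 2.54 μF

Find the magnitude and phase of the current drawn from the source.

Step 1 — Angular frequency: ω = 2π·f = 2π·4590 = 2.884e+04 rad/s.
Step 2 — Component impedances:
  Z1: Z = R = 4610 Ω
  Z2: Z = 1/(jωC) = -j/(ω·C) = 0 - j1008 Ω
  Z3: Z = 1/(jωC) = -j/(ω·C) = 0 - j13.65 Ω
Step 3 — With the output port shorted to ground, the output series arm Z2 runs from the junction to ground; the shunt arm Z3 also runs from the junction to ground. They appear in parallel: Z3 || Z2 = 0 - j13.47 Ω.
Step 4 — Series with input arm Z1: Z_in = Z1 + (Z3 || Z2) = 4610 - j13.47 Ω = 4610∠-0.2° Ω.
Step 5 — Source phasor: V = 64.5∠-124.9° V = -36.9 - j52.9 V.
Step 6 — Ohm's law: I = V / Z_total = (-36.9 - j52.9) / (4610 - j13.47) = -0.007971 - j0.0115 A.
Step 7 — Convert to polar: |I| = 0.01399 A, ∠I = -124.7°.

I = 0.01399∠-124.7° A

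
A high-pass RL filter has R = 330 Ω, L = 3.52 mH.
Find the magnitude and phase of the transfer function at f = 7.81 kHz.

Step 1 — Angular frequency: ω = 2π·7810 = 4.907e+04 rad/s.
Step 2 — Transfer function: H(jω) = jωL/(R + jωL).
Step 3 — Numerator jωL = j·172.7; denominator R + jωL = 330 + j172.7.
Step 4 — H = 0.2151 + j0.4109.
Step 5 — Magnitude: |H| = 0.4637 (-6.7 dB); phase: φ = 62.4°.

|H| = 0.4637 (-6.7 dB), φ = 62.4°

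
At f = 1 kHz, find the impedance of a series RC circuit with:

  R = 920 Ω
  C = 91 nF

Step 1 — Angular frequency: ω = 2π·f = 2π·1000 = 6283 rad/s.
Step 2 — Component impedances:
  R: Z = R = 920 Ω
  C: Z = 1/(jωC) = -j/(ω·C) = 0 - j1749 Ω
Step 3 — Series combination: Z_total = R + C = 920 - j1749 Ω = 1976∠-62.3° Ω.

Z = 920 - j1749 Ω = 1976∠-62.3° Ω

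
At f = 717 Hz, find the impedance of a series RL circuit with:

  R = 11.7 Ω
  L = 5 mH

Step 1 — Angular frequency: ω = 2π·f = 2π·717 = 4505 rad/s.
Step 2 — Component impedances:
  R: Z = R = 11.7 Ω
  L: Z = jωL = j·4505·0.005 = 0 + j22.53 Ω
Step 3 — Series combination: Z_total = R + L = 11.7 + j22.53 Ω = 25.38∠62.6° Ω.

Z = 11.7 + j22.53 Ω = 25.38∠62.6° Ω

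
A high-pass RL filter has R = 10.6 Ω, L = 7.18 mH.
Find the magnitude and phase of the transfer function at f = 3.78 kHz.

Step 1 — Angular frequency: ω = 2π·3780 = 2.375e+04 rad/s.
Step 2 — Transfer function: H(jω) = jωL/(R + jωL).
Step 3 — Numerator jωL = j·170.5; denominator R + jωL = 10.6 + j170.5.
Step 4 — H = 0.9962 + j0.06192.
Step 5 — Magnitude: |H| = 0.9981 (-0.0 dB); phase: φ = 3.6°.

|H| = 0.9981 (-0.0 dB), φ = 3.6°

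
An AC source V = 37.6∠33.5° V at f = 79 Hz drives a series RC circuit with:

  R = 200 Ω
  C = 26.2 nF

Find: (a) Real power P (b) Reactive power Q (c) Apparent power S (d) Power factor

Step 1 — Angular frequency: ω = 2π·f = 2π·79 = 496.4 rad/s.
Step 2 — Component impedances:
  R: Z = R = 200 Ω
  C: Z = 1/(jωC) = -j/(ω·C) = 0 - j7.689e+04 Ω
Step 3 — Series combination: Z_total = R + C = 200 - j7.689e+04 Ω = 7.689e+04∠-89.9° Ω.
Step 4 — Source phasor: V = 37.6∠33.5° V = 31.35 + j20.75 V.
Step 5 — Current: I = V / Z = -0.0002688 + j0.0004085 A = 0.000489∠123.4° A.
Step 6 — Complex power: S = V·I* = 4.782e-05 - j0.01839 VA.
Step 7 — Real power: P = Re(S) = 4.782e-05 W.
Step 8 — Reactive power: Q = Im(S) = -0.01839 VAR.
Step 9 — Apparent power: |S| = 0.01839 VA.
Step 10 — Power factor: PF = P/|S| = 0.002601 (leading).

(a) P = 4.782e-05 W  (b) Q = -0.01839 VAR  (c) S = 0.01839 VA  (d) PF = 0.002601 (leading)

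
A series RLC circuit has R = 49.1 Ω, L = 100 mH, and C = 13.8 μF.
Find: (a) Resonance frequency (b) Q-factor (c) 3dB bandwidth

Step 1 — Resonance condition Im(Z)=0 gives ω₀ = 1/√(LC).
Step 2 — ω₀ = 1/√(0.1·1.38e-05) = 851.3 rad/s.
Step 3 — f₀ = ω₀/(2π) = 135.5 Hz.
Step 4 — Series Q: Q = ω₀L/R = 851.3·0.1/49.1 = 1.734.
Step 5 — 3dB bandwidth: Δω = ω₀/Q = 491 rad/s; BW = Δω/(2π) = 78.15 Hz.

(a) f₀ = 135.5 Hz  (b) Q = 1.734  (c) BW = 78.15 Hz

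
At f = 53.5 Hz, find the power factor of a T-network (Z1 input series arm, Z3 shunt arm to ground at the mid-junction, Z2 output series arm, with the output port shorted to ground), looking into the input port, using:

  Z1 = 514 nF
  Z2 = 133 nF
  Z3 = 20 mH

Step 1 — Angular frequency: ω = 2π·f = 2π·53.5 = 336.2 rad/s.
Step 2 — Component impedances:
  Z1: Z = 1/(jωC) = -j/(ω·C) = 0 - j5788 Ω
  Z2: Z = 1/(jωC) = -j/(ω·C) = 0 - j2.237e+04 Ω
  Z3: Z = jωL = j·336.2·0.02 = 0 + j6.723 Ω
Step 3 — With the output port shorted to ground, the output series arm Z2 runs from the junction to ground; the shunt arm Z3 also runs from the junction to ground. They appear in parallel: Z3 || Z2 = 0 + j6.725 Ω.
Step 4 — Series with input arm Z1: Z_in = Z1 + (Z3 || Z2) = 0 - j5781 Ω = 5781∠-90.0° Ω.
Step 5 — Power factor: PF = cos(φ) = Re(Z)/|Z| = 0/5781 = 0.
Step 6 — Type: Im(Z) = -5781 ⇒ leading (phase φ = -90.0°).

PF = 0 (leading, φ = -90.0°)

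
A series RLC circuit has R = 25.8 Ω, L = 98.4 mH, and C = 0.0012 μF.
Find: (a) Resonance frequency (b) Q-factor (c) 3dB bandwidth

Step 1 — Resonance condition Im(Z)=0 gives ω₀ = 1/√(LC).
Step 2 — ω₀ = 1/√(0.0984·1.2e-09) = 9.203e+04 rad/s.
Step 3 — f₀ = ω₀/(2π) = 1.465e+04 Hz.
Step 4 — Series Q: Q = ω₀L/R = 9.203e+04·0.0984/25.8 = 351.
Step 5 — 3dB bandwidth: Δω = ω₀/Q = 262.2 rad/s; BW = Δω/(2π) = 41.73 Hz.

(a) f₀ = 1.465e+04 Hz  (b) Q = 351  (c) BW = 41.73 Hz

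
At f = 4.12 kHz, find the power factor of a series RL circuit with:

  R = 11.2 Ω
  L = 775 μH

Step 1 — Angular frequency: ω = 2π·f = 2π·4120 = 2.589e+04 rad/s.
Step 2 — Component impedances:
  R: Z = R = 11.2 Ω
  L: Z = jωL = j·2.589e+04·0.000775 = 0 + j20.06 Ω
Step 3 — Series combination: Z_total = R + L = 11.2 + j20.06 Ω = 22.98∠60.8° Ω.
Step 4 — Power factor: PF = cos(φ) = Re(Z)/|Z| = 11.2/22.98 = 0.4874.
Step 5 — Type: Im(Z) = 20.06 ⇒ lagging (phase φ = 60.8°).

PF = 0.4874 (lagging, φ = 60.8°)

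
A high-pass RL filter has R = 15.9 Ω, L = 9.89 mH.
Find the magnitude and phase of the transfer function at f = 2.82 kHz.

Step 1 — Angular frequency: ω = 2π·2820 = 1.772e+04 rad/s.
Step 2 — Transfer function: H(jω) = jωL/(R + jωL).
Step 3 — Numerator jωL = j·175.2; denominator R + jωL = 15.9 + j175.2.
Step 4 — H = 0.9918 + j0.08999.
Step 5 — Magnitude: |H| = 0.9959 (-0.0 dB); phase: φ = 5.2°.

|H| = 0.9959 (-0.0 dB), φ = 5.2°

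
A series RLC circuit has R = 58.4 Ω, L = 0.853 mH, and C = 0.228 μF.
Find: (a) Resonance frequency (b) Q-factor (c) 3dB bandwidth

Step 1 — Resonance: ω₀ = 1/√(LC) = 1/√(0.000853·2.28e-07) = 7.171e+04 rad/s.
Step 2 — f₀ = ω₀/(2π) = 1.141e+04 Hz.
Step 3 — Series Q: Q = ω₀L/R = 7.171e+04·0.000853/58.4 = 1.047.
Step 4 — Bandwidth: Δω = ω₀/Q = 6.846e+04 rad/s; BW = Δω/(2π) = 1.09e+04 Hz.

(a) f₀ = 1.141e+04 Hz  (b) Q = 1.047  (c) BW = 1.09e+04 Hz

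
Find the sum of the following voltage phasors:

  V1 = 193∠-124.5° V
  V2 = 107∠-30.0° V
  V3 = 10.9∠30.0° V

Step 1 — Convert each phasor to rectangular form:
  V1 = 193·(cos(-124.5°) + j·sin(-124.5°)) = -109.3 - j159.1 V
  V2 = 107·(cos(-30.0°) + j·sin(-30.0°)) = 92.66 - j53.5 V
  V3 = 10.9·(cos(30.0°) + j·sin(30.0°)) = 9.44 + j5.45 V
Step 2 — Sum components: V_total = -7.212 - j207.1 V.
Step 3 — Convert to polar: |V_total| = 207.2 V, ∠V_total = -92.0°.

V_total = 207.2∠-92.0° V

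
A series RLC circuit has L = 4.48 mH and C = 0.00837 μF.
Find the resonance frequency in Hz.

Step 1 — Resonance condition Im(Z)=0 gives ω₀ = 1/√(LC).
Step 2 — ω₀ = 1/√(0.00448·8.37e-09) = 1.633e+05 rad/s.
Step 3 — f₀ = ω₀/(2π) = 2.599e+04 Hz.

f₀ = 2.599e+04 Hz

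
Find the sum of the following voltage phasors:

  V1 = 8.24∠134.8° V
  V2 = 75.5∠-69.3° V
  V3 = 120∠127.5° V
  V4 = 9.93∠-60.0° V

Step 1 — Convert each phasor to rectangular form:
  V1 = 8.24·(cos(134.8°) + j·sin(134.8°)) = -5.806 + j5.847 V
  V2 = 75.5·(cos(-69.3°) + j·sin(-69.3°)) = 26.69 - j70.63 V
  V3 = 120·(cos(127.5°) + j·sin(127.5°)) = -73.05 + j95.2 V
  V4 = 9.93·(cos(-60.0°) + j·sin(-60.0°)) = 4.965 - j8.6 V
Step 2 — Sum components: V_total = -47.21 + j21.82 V.
Step 3 — Convert to polar: |V_total| = 52.01 V, ∠V_total = 155.2°.

V_total = 52.01∠155.2° V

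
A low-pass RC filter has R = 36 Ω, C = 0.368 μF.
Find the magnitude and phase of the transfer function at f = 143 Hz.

Step 1 — Angular frequency: ω = 2π·143 = 898.5 rad/s.
Step 2 — Transfer function: H(jω) = 1/(1 + jωRC).
Step 3 — Denominator: 1 + jωRC = 1 + j·898.5·36·3.68e-07 = 1 + j0.0119.
Step 4 — H = 0.9999 - j0.0119.
Step 5 — Magnitude: |H| = 0.9999 (-0.0 dB); phase: φ = -0.7°.

|H| = 0.9999 (-0.0 dB), φ = -0.7°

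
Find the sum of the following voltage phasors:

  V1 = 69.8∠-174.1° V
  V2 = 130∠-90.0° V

Step 1 — Convert each phasor to rectangular form:
  V1 = 69.8·(cos(-174.1°) + j·sin(-174.1°)) = -69.43 - j7.175 V
  V2 = 130·(cos(-90.0°) + j·sin(-90.0°)) = 0 - j130 V
Step 2 — Sum components: V_total = -69.43 - j137.2 V.
Step 3 — Convert to polar: |V_total| = 153.7 V, ∠V_total = -116.8°.

V_total = 153.7∠-116.8° V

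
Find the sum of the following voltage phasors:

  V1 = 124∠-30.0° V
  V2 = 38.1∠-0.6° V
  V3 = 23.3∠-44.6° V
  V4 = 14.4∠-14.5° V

Step 1 — Convert each phasor to rectangular form:
  V1 = 124·(cos(-30.0°) + j·sin(-30.0°)) = 107.4 - j62 V
  V2 = 38.1·(cos(-0.6°) + j·sin(-0.6°)) = 38.1 - j0.399 V
  V3 = 23.3·(cos(-44.6°) + j·sin(-44.6°)) = 16.59 - j16.36 V
  V4 = 14.4·(cos(-14.5°) + j·sin(-14.5°)) = 13.94 - j3.605 V
Step 2 — Sum components: V_total = 176 - j82.36 V.
Step 3 — Convert to polar: |V_total| = 194.3 V, ∠V_total = -25.1°.

V_total = 194.3∠-25.1° V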